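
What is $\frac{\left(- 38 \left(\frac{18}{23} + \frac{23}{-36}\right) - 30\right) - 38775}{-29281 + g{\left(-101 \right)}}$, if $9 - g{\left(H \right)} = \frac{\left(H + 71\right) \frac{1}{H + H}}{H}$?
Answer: $\frac{163904883731}{123621913998} \approx 1.3259$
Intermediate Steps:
$g{\left(H \right)} = 9 - \frac{71 + H}{2 H^{2}}$ ($g{\left(H \right)} = 9 - \frac{\left(H + 71\right) \frac{1}{H + H}}{H} = 9 - \frac{\left(71 + H\right) \frac{1}{2 H}}{H} = 9 - \frac{\frac{1}{2} \frac{1}{H} \left(71 + H\right)}{H} = 9 - \frac{71 + H}{2 H^{2}}$)
$\frac{\left(- 38 \left(\frac{18}{23} + \frac{23}{-36}\right) - 30\right) - 38775}{-29281 + g{\left(-101 \right)}} = \frac{\left(- 38 \left(\frac{18}{23} + \frac{23}{-36}\right) - 30\right) - 38775}{-29281 + \frac{-71 - -101 + 18 \left(-101\right)^{2}}{2 \cdot 10201}} = \frac{\left(- 38 \left(18 \cdot \frac{1}{23} + 23 \left(- \frac{1}{36}\right)\right) - 30\right) - 38775}{-29281 + \frac{1}{2} \cdot \frac{1}{10201} \left(-71 + 101 + 18 \cdot 10201\right)} = \frac{\left(- 38 \left(\frac{18}{23} - \frac{23}{36}\right) - 30\right) - 38775}{-29281 + \frac{1}{2} \cdot \frac{1}{10201} \left(-71 + 101 + 183618\right)} = \frac{\left(\left(-38\right) \frac{119}{828} - 30\right) - 38775}{-29281 + \frac{1}{2} \cdot \frac{1}{10201} \cdot 183648} = \frac{\left(- \frac{2261}{414} - 30\right) - 38775}{-29281 + \frac{91824}{10201}} = \frac{- \frac{14681}{414} - 38775}{- \frac{298603657}{10201}} = \left(- \frac{16067531}{414}\right) \left(- \frac{10201}{298603657}\right) = \frac{163904883731}{123621913998}$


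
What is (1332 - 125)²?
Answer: 1456849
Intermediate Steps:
(1332 - 125)² = 1207² = 1456849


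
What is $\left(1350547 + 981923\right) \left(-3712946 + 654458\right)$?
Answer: $-7133831505360$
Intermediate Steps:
$\left(1350547 + 981923\right) \left(-3712946 + 654458\right) = 2332470 \left(-3058488\right) = -7133831505360$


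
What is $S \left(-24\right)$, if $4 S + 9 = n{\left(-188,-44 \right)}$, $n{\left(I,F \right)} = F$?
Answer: $318$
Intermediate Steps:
$S = - \frac{53}{4}$ ($S = - \frac{9}{4} + \frac{1}{4} \left(-44\right) = - \frac{9}{4} - 11 = - \frac{53}{4} \approx -13.25$)
$S \left(-24\right) = \left(- \frac{53}{4}\right) \left(-24\right) = 318$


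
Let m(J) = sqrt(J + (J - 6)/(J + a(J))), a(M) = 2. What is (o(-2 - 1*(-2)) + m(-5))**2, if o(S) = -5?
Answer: 71/3 - 20*I*sqrt(3)/3 ≈ 23.667 - 11.547*I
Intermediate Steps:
m(J) = sqrt(J + (-6 + J)/(2 + J)) (m(J) = sqrt(J + (J - 6)/(J + 2)) = sqrt(J + (-6 + J)/(2 + J)))
(o(-2 - 1*(-2)) + m(-5))**2 = (-5 + sqrt((-6 - 5 - 5*(2 - 5))/(2 - 5)))**2 = (-5 + sqrt((-6 - 5 - 5*(-3))/(-3)))**2 = (-5 + sqrt(-(-6 - 5 + 15)/3))**2 = (-5 + sqrt(-1/3*4))**2 = (-5 + sqrt(-4/3))**2 = (-5 + 2*I*sqrt(3)/3)**2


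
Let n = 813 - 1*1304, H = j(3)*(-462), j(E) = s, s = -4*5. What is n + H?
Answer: 8749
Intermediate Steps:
s = -20
j(E) = -20
H = 9240 (H = -20*(-462) = 9240)
n = -491 (n = 813 - 1304 = -491)
n + H = -491 + 9240 = 8749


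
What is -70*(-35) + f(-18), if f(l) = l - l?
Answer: 2450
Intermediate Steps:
f(l) = 0
-70*(-35) + f(-18) = -70*(-35) + 0 = 2450 + 0 = 2450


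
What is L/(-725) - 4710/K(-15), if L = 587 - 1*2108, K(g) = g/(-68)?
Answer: -15478679/725 ≈ -21350.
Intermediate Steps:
K(g) = -g/68 (K(g) = g*(-1/68) = -g/68)
L = -1521 (L = 587 - 2108 = -1521)
L/(-725) - 4710/K(-15) = -1521/(-725) - 4710/((-1/68*(-15))) = -1521*(-1/725) - 4710/15/68 = 1521/725 - 4710*68/15 = 1521/725 - 21352 = -15478679/725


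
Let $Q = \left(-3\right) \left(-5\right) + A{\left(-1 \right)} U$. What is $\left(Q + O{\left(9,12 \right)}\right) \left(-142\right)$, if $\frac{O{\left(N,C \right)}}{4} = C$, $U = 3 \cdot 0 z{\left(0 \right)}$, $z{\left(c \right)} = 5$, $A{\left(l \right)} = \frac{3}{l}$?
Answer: $-8946$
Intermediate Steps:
$U = 0$ ($U = 3 \cdot 0 \cdot 5 = 0 \cdot 5 = 0$)
$O{\left(N,C \right)} = 4 C$
$Q = 15$ ($Q = \left(-3\right) \left(-5\right) + \frac{3}{-1} \cdot 0 = 15 + 3 \left(-1\right) 0 = 15 - 0 = 15 + 0 = 15$)
$\left(Q + O{\left(9,12 \right)}\right) \left(-142\right) = \left(15 + 4 \cdot 12\right) \left(-142\right) = \left(15 + 48\right) \left(-142\right) = 63 \left(-142\right) = -8946$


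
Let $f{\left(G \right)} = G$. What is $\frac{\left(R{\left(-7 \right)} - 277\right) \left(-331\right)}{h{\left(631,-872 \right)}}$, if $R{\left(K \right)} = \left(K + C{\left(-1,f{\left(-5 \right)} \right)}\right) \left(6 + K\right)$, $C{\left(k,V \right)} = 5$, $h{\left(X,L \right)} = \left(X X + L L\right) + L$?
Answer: $\frac{8275}{105243} \approx 0.078628$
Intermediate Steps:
$h{\left(X,L \right)} = L + L^{2} + X^{2}$ ($h{\left(X,L \right)} = \left(X^{2} + L^{2}\right) + L = \left(L^{2} + X^{2}\right) + L = L + L^{2} + X^{2}$)
$R{\left(K \right)} = \left(5 + K\right) \left(6 + K\right)$ ($R{\left(K \right)} = \left(K + 5\right) \left(6 + K\right) = \left(5 + K\right) \left(6 + K\right)$)
$\frac{\left(R{\left(-7 \right)} - 277\right) \left(-331\right)}{h{\left(631,-872 \right)}} = \frac{\left(\left(30 + \left(-7\right)^{2} + 11 \left(-7\right)\right) - 277\right) \left(-331\right)}{-872 + \left(-872\right)^{2} + 631^{2}} = \frac{\left(\left(30 + 49 - 77\right) - 277\right) \left(-331\right)}{-872 + 760384 + 398161} = \frac{\left(2 - 277\right) \left(-331\right)}{1157673} = \left(-275\right) \left(-331\right) \frac{1}{1157673} = 91025 \cdot \frac{1}{1157673} = \frac{8275}{105243}$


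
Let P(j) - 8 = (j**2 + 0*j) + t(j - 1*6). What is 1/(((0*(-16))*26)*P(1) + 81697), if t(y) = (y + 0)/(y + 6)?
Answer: 1/81697 ≈ 1.2240e-5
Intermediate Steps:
t(y) = y/(6 + y)
P(j) = 8 + j**2 + (-6 + j)/j (P(j) = 8 + ((j**2 + 0*j) + (j - 1*6)/(6 + (j - 1*6))) = 8 + ((j**2 + 0) + (j - 6)/(6 + (j - 6))) = 8 + (j**2 + (-6 + j)/(6 + (-6 + j))) = 8 + (j**2 + (-6 + j)/j) = 8 + j**2 + (-6 + j)/j)
1/(((0*(-16))*26)*P(1) + 81697) = 1/(((0*(-16))*26)*(9 + 1**2 - 6/1) + 81697) = 1/((0*26)*(9 + 1 - 6*1) + 81697) = 1/(0*(9 + 1 - 6) + 81697) = 1/(0*4 + 81697) = 1/(0 + 81697) = 1/81697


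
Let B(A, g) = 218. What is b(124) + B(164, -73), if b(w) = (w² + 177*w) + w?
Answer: 37666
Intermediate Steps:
b(w) = w² + 178*w
b(124) + B(164, -73) = 124*(178 + 124) + 218 = 124*302 + 218 = 37448 + 218 = 37666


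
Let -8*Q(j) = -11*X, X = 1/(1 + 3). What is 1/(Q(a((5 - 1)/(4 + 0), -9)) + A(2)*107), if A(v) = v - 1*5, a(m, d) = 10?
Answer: -32/10261 ≈ -0.0031186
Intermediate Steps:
A(v) = -5 + v (A(v) = v - 5 = -5 + v)
X = ¼ (X = 1/4 = ¼ ≈ 0.25000)
Q(j) = 11/32 (Q(j) = -(-11)/(8*4) = -⅛*(-11/4) = 11/32)
1/(Q(a((5 - 1)/(4 + 0), -9)) + A(2)*107) = 1/(11/32 + (-5 + 2)*107) = 1/(11/32 - 3*107) = 1/(11/32 - 321) = 1/(-10261/32) = -32/10261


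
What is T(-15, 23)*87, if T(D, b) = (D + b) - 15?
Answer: -609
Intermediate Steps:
T(D, b) = -15 + D + b
T(-15, 23)*87 = (-15 - 15 + 23)*87 = -7*87 = -609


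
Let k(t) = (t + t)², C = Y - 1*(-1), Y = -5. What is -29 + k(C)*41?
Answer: 2595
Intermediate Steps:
C = -4 (C = -5 - 1*(-1) = -5 + 1 = -4)
k(t) = 4*t² (k(t) = (2*t)² = 4*t²)
-29 + k(C)*41 = -29 + (4*(-4)²)*41 = -29 + (4*16)*41 = -29 + 64*41 = -29 + 2624 = 2595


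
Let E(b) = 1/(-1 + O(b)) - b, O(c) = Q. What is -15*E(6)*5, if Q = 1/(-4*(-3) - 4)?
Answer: 3750/7 ≈ 535.71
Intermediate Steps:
Q = ⅛ (Q = 1/(12 - 4) = 1/8 = ⅛ ≈ 0.12500)
O(c) = ⅛
E(b) = -8/7 - b (E(b) = 1/(-1 + ⅛) - b = 1/(-7/8) - b = -8/7 - b)
-15*E(6)*5 = -15*(-8/7 - 1*6)*5 = -15*(-8/7 - 6)*5 = -15*(-50/7)*5 = (750/7)*5 = 3750/7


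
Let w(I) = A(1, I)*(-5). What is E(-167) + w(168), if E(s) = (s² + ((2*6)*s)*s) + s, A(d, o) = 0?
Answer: 362390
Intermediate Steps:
w(I) = 0 (w(I) = 0*(-5) = 0)
E(s) = s + 13*s² (E(s) = (s² + (12*s)*s) + s = (s² + 12*s²) + s = 13*s² + s = s + 13*s²)
E(-167) + w(168) = -167*(1 + 13*(-167)) + 0 = -167*(1 - 2171) + 0 = -167*(-2170) + 0 = 362390 + 0 = 362390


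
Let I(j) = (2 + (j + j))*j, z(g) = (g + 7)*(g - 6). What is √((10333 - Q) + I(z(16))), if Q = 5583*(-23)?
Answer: √245002 ≈ 494.98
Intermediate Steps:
z(g) = (-6 + g)*(7 + g) (z(g) = (7 + g)*(-6 + g) = (-6 + g)*(7 + g))
Q = -128409
I(j) = j*(2 + 2*j) (I(j) = (2 + 2*j)*j = j*(2 + 2*j))
√((10333 - Q) + I(z(16))) = √((10333 - 1*(-128409)) + 2*(-42 + 16 + 16²)*(1 + (-42 + 16 + 16²))) = √((10333 + 128409) + 2*(-42 + 16 + 256)*(1 + (-42 + 16 + 256))) = √(138742 + 2*230*(1 + 230)) = √(138742 + 2*230*231) = √(138742 + 106260) = √245002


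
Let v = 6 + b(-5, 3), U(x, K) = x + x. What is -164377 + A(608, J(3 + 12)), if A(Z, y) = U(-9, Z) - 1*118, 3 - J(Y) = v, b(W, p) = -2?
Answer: -164513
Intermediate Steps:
U(x, K) = 2*x
v = 4 (v = 6 - 2 = 4)
J(Y) = -1 (J(Y) = 3 - 1*4 = 3 - 4 = -1)
A(Z, y) = -136 (A(Z, y) = 2*(-9) - 1*118 = -18 - 118 = -136)
-164377 + A(608, J(3 + 12)) = -164377 - 136 = -164513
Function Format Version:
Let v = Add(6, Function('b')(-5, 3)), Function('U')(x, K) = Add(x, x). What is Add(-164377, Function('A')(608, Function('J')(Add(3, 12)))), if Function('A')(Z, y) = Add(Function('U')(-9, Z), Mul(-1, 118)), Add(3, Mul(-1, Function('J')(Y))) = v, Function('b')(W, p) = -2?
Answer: -164513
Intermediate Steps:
Function('U')(x, K) = Mul(2, x)
v = 4 (v = Add(6, -2) = 4)
Function('J')(Y) = -1 (Function('J')(Y) = Add(3, Mul(-1, 4)) = Add(3, -4) = -1)
Function('A')(Z, y) = -136 (Function('A')(Z, y) = Add(Mul(2, -9), Mul(-1, 118)) = Add(-18, -118) = -136)
Add(-164377, Function('A')(608, Function('J')(Add(3, 12)))) = Add(-164377, -136) = -164513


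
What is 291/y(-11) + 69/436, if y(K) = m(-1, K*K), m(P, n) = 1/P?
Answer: -126807/436 ≈ -290.84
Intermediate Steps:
y(K) = -1 (y(K) = 1/(-1) = -1)
291/y(-11) + 69/436 = 291/(-1) + 69/436 = 291*(-1) + 69*(1/436) = -291 + 69/436 = -126807/436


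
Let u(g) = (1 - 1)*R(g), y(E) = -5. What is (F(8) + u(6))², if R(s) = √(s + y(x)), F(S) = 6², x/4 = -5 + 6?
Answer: 1296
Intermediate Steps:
x = 4 (x = 4*(-5 + 6) = 4*1 = 4)
F(S) = 36
R(s) = √(-5 + s) (R(s) = √(s - 5) = √(-5 + s))
u(g) = 0 (u(g) = (1 - 1)*√(-5 + g) = 0*√(-5 + g) = 0)
(F(8) + u(6))² = (36 + 0)² = 36² = 1296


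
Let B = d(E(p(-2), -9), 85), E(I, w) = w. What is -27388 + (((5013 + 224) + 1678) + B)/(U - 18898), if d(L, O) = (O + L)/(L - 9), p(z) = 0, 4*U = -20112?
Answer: -5897629789/215334 ≈ -27388.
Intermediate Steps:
U = -5028 (U = (1/4)*(-20112) = -5028)
d(L, O) = (L + O)/(-9 + L)
B = -38/9 (B = (-9 + 85)/(-9 - 9) = 76/(-18) = -1/18*76 = -38/9 ≈ -4.2222)
-27388 + (((5013 + 224) + 1678) + B)/(U - 18898) = -27388 + (((5013 + 224) + 1678) - 38/9)/(-5028 - 18898) = -27388 + ((5237 + 1678) - 38/9)/(-23926) = -27388 + (6915 - 38/9)*(-1/23926) = -27388 + (62197/9)*(-1/23926) = -27388 - 62197/215334 = -5897629789/215334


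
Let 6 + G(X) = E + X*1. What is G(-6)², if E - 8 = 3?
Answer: 1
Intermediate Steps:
E = 11 (E = 8 + 3 = 11)
G(X) = 5 + X (G(X) = -6 + (11 + X*1) = -6 + (11 + X) = 5 + X)
G(-6)² = (5 - 6)² = (-1)² = 1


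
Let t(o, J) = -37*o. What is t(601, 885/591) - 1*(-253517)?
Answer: 231280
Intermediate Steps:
t(601, 885/591) - 1*(-253517) = -37*601 - 1*(-253517) = -22237 + 253517 = 231280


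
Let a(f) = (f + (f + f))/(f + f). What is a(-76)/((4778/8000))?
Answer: 6000/2389 ≈ 2.5115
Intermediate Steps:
a(f) = 3/2 (a(f) = (f + 2*f)/((2*f)) = (3*f)*(1/(2*f)) = 3/2)
a(-76)/((4778/8000)) = 3/(2*((4778/8000))) = 3/(2*((4778*(1/8000)))) = 3/(2*(2389/4000)) = (3/2)*(4000/2389) = 6000/2389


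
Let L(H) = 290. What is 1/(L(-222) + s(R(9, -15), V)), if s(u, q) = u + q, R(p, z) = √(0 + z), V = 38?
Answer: 328/107599 - I*√15/107599 ≈ 0.0030484 - 3.5995e-5*I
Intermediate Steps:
R(p, z) = √z
s(u, q) = q + u
1/(L(-222) + s(R(9, -15), V)) = 1/(290 + (38 + √(-15))) = 1/(290 + (38 + I*√15)) = 1/(328 + I*√15)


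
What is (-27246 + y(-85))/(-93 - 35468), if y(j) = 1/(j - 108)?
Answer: 5258479/6863273 ≈ 0.76618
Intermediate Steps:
y(j) = 1/(-108 + j)
(-27246 + y(-85))/(-93 - 35468) = (-27246 + 1/(-108 - 85))/(-93 - 35468) = (-27246 + 1/(-193))/(-35561) = (-27246 - 1/193)*(-1/35561) = -5258479/193*(-1/35561) = 5258479/6863273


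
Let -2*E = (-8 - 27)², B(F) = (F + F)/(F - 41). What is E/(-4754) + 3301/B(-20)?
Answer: 478647347/95080 ≈ 5034.2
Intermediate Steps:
B(F) = 2*F/(-41 + F) (B(F) = (2*F)/(-41 + F) = 2*F/(-41 + F))
E = -1225/2 (E = -(-8 - 27)²/2 = -½*(-35)² = -½*1225 = -1225/2 ≈ -612.50)
E/(-4754) + 3301/B(-20) = -1225/2/(-4754) + 3301/((2*(-20)/(-41 - 20))) = -1225/2*(-1/4754) + 3301/((2*(-20)/(-61))) = 1225/9508 + 3301/((2*(-20)*(-1/61))) = 1225/9508 + 3301/(40/61) = 1225/9508 + 3301*(61/40) = 1225/9508 + 201361/40 = 478647347/95080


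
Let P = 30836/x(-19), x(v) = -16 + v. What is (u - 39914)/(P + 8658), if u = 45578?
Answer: 99120/136097 ≈ 0.72830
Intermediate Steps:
P = -30836/35 (P = 30836/(-16 - 19) = 30836/(-35) = 30836*(-1/35) = -30836/35 ≈ -881.03)
(u - 39914)/(P + 8658) = (45578 - 39914)/(-30836/35 + 8658) = 5664/(272194/35) = 5664*(35/272194) = 99120/136097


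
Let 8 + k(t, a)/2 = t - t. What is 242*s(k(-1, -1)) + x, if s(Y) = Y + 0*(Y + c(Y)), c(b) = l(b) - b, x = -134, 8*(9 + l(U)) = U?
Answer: -4006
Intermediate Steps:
l(U) = -9 + U/8
k(t, a) = -16 (k(t, a) = -16 + 2*(t - t) = -16 + 2*0 = -16 + 0 = -16)
c(b) = -9 - 7*b/8 (c(b) = (-9 + b/8) - b = -9 - 7*b/8)
s(Y) = Y (s(Y) = Y + 0*(Y + (-9 - 7*Y/8)) = Y + 0*(-9 + Y/8) = Y + 0 = Y)
242*s(k(-1, -1)) + x = 242*(-16) - 134 = -3872 - 134 = -4006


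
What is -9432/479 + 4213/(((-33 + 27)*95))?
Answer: -7394267/273030 ≈ -27.082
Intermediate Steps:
-9432/479 + 4213/(((-33 + 27)*95)) = -9432*1/479 + 4213/((-6*95)) = -9432/479 + 4213/(-570) = -9432/479 + 4213*(-1/570) = -9432/479 - 4213/570 = -7394267/273030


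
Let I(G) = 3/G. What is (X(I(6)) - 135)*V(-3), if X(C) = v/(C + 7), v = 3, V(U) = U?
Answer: 2019/5 ≈ 403.80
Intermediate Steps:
X(C) = 3/(7 + C) (X(C) = 3/(C + 7) = 3/(7 + C))
(X(I(6)) - 135)*V(-3) = (3/(7 + 3/6) - 135)*(-3) = (3/(7 + 3*(⅙)) - 135)*(-3) = (3/(7 + ½) - 135)*(-3) = (3/(15/2) - 135)*(-3) = (3*(2/15) - 135)*(-3) = (⅖ - 135)*(-3) = -673/5*(-3) = 2019/5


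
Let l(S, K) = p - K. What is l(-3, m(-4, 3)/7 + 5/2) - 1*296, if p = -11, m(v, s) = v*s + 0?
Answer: -4309/14 ≈ -307.79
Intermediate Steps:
m(v, s) = s*v (m(v, s) = s*v + 0 = s*v)
l(S, K) = -11 - K
l(-3, m(-4, 3)/7 + 5/2) - 1*296 = (-11 - ((3*(-4))/7 + 5/2)) - 1*296 = (-11 - (-12*⅐ + 5*(½))) - 296 = (-11 - (-12/7 + 5/2)) - 296 = (-11 - 1*11/14) - 296 = (-11 - 11/14) - 296 = -165/14 - 296 = -4309/14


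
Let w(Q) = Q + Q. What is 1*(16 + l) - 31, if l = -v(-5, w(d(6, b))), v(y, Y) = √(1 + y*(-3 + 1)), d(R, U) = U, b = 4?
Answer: -15 - √11 ≈ -18.317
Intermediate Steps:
w(Q) = 2*Q
v(y, Y) = √(1 - 2*y) (v(y, Y) = √(1 + y*(-2)) = √(1 - 2*y))
l = -√11 (l = -√(1 - 2*(-5)) = -√(1 + 10) = -√11 ≈ -3.3166)
1*(16 + l) - 31 = 1*(16 - √11) - 31 = (16 - √11) - 31 = -15 - √11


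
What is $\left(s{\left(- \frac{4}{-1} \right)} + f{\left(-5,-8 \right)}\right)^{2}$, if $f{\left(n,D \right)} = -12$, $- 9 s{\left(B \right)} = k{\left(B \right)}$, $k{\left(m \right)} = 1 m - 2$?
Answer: $\frac{12100}{81} \approx 149.38$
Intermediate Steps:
$k{\left(m \right)} = -2 + m$ ($k{\left(m \right)} = m - 2 = -2 + m$)
$s{\left(B \right)} = \frac{2}{9} - \frac{B}{9}$ ($s{\left(B \right)} = - \frac{-2 + B}{9} = \frac{2}{9} - \frac{B}{9}$)
$\left(s{\left(- \frac{4}{-1} \right)} + f{\left(-5,-8 \right)}\right)^{2} = \left(\left(\frac{2}{9} - \frac{\left(-4\right) \frac{1}{-1}}{9}\right) - 12\right)^{2} = \left(\left(\frac{2}{9} - \frac{\left(-4\right) \left(-1\right)}{9}\right) - 12\right)^{2} = \left(\left(\frac{2}{9} - \frac{4}{9}\right) - 12\right)^{2} = \left(- \frac{2}{9} - 12\right)^{2} = \left(- \frac{110}{9}\right)^{2} = \frac{12100}{81}$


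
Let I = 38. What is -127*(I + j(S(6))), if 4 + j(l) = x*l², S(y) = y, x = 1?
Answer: -8890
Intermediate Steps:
j(l) = -4 + l² (j(l) = -4 + 1*l² = -4 + l²)
-127*(I + j(S(6))) = -127*(38 + (-4 + 6²)) = -127*(38 + (-4 + 36)) = -127*(38 + 32) = -127*70 = -8890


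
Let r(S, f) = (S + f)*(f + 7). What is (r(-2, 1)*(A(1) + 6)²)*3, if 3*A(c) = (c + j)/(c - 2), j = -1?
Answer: -864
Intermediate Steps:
r(S, f) = (7 + f)*(S + f) (r(S, f) = (S + f)*(7 + f) = (7 + f)*(S + f))
A(c) = (-1 + c)/(3*(-2 + c)) (A(c) = ((c - 1)/(c - 2))/3 = ((-1 + c)/(-2 + c))/3 = (-1 + c)/(3*(-2 + c)))
(r(-2, 1)*(A(1) + 6)²)*3 = ((1² + 7*(-2) + 7*1 - 2*1)*((-1 + 1)/(3*(-2 + 1)) + 6)²)*3 = ((1 - 14 + 7 - 2)*((⅓)*0/(-1) + 6)²)*3 = -8*((⅓)*(-1)*0 + 6)²*3 = -8*(0 + 6)²*3 = -8*6²*3 = -8*36*3 = -288*3 = -864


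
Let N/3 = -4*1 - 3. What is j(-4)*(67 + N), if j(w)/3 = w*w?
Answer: 2208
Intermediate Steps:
j(w) = 3*w**2 (j(w) = 3*(w*w) = 3*w**2)
N = -21 (N = 3*(-4*1 - 3) = 3*(-4 - 3) = 3*(-7) = -21)
j(-4)*(67 + N) = (3*(-4)**2)*(67 - 21) = (3*16)*46 = 48*46 = 2208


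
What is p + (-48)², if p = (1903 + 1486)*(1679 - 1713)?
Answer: -112922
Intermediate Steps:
p = -115226 (p = 3389*(-34) = -115226)
p + (-48)² = -115226 + (-48)² = -115226 + 2304 = -112922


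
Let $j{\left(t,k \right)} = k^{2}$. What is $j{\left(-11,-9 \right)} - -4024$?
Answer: $4105$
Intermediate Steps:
$j{\left(-11,-9 \right)} - -4024 = \left(-9\right)^{2} - -4024 = 81 + 4024 = 4105$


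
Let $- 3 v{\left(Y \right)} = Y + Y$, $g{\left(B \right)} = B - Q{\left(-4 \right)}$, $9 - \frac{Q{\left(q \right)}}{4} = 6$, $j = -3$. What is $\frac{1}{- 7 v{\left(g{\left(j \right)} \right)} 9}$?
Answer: $- \frac{1}{630} \approx -0.0015873$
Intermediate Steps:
$Q{\left(q \right)} = 12$ ($Q{\left(q \right)} = 36 - 24 = 12$)
$g{\left(B \right)} = -12 + B$ ($g{\left(B \right)} = B - 12 = -12 + B$)
$v{\left(Y \right)} = - \frac{2 Y}{3}$ ($v{\left(Y \right)} = - \frac{Y + Y}{3} = - \frac{2 Y}{3}$)
$\frac{1}{- 7 v{\left(g{\left(j \right)} \right)} 9} = \frac{1}{- 7 \left(- \frac{2 \left(-12 - 3\right)}{3}\right) 9} = \frac{1}{- 7 \left(\left(- \frac{2}{3}\right) \left(-15\right)\right) 9} = \frac{1}{\left(-7\right) 10 \cdot 9} = \frac{1}{\left(-70\right) 9} = \frac{1}{-630} = - \frac{1}{630}$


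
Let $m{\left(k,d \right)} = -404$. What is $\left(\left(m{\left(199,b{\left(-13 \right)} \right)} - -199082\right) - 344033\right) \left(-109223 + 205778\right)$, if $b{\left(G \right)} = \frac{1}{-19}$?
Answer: $-14034752025$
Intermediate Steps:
$b{\left(G \right)} = - \frac{1}{19}$
$\left(\left(m{\left(199,b{\left(-13 \right)} \right)} - -199082\right) - 344033\right) \left(-109223 + 205778\right) = \left(\left(-404 - -199082\right) - 344033\right) \left(-109223 + 205778\right) = \left(\left(-404 + 199082\right) - 344033\right) 96555 = \left(198678 - 344033\right) 96555 = \left(-145355\right) 96555 = -14034752025$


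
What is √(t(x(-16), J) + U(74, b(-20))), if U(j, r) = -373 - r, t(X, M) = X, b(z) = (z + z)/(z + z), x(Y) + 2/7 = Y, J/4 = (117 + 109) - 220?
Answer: 2*I*√4781/7 ≈ 19.756*I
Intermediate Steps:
J = 24 (J = 4*((117 + 109) - 220) = 4*(226 - 220) = 4*6 = 24)
x(Y) = -2/7 + Y
b(z) = 1 (b(z) = (2*z)/((2*z)) = (2*z)*(1/(2*z)) = 1)
√(t(x(-16), J) + U(74, b(-20))) = √((-2/7 - 16) + (-373 - 1*1)) = √(-114/7 + (-373 - 1)) = √(-114/7 - 374) = √(-2732/7) = 2*I*√4781/7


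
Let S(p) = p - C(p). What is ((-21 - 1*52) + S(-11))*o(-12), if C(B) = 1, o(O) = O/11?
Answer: 1020/11 ≈ 92.727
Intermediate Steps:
o(O) = O/11 (o(O) = O*(1/11) = O/11)
S(p) = -1 + p (S(p) = p - 1*1 = p - 1 = -1 + p)
((-21 - 1*52) + S(-11))*o(-12) = ((-21 - 1*52) + (-1 - 11))*((1/11)*(-12)) = ((-21 - 52) - 12)*(-12/11) = (-73 - 12)*(-12/11) = -85*(-12/11) = 1020/11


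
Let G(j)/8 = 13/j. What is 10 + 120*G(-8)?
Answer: -1550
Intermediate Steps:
G(j) = 104/j (G(j) = 8*(13/j) = 104/j)
10 + 120*G(-8) = 10 + 120*(104/(-8)) = 10 + 120*(104*(-⅛)) = 10 + 120*(-13) = 10 - 1560 = -1550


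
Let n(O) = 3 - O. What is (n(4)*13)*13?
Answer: -169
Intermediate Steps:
(n(4)*13)*13 = ((3 - 1*4)*13)*13 = ((3 - 4)*13)*13 = -1*13*13 = -13*13 = -169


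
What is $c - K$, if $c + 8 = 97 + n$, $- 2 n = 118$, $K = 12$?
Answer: $18$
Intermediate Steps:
$n = -59$ ($n = \left(- \frac{1}{2}\right) 118 = -59$)
$c = 30$ ($c = -8 + \left(97 - 59\right) = -8 + 38 = 30$)
$c - K = 30 - 12 = 18$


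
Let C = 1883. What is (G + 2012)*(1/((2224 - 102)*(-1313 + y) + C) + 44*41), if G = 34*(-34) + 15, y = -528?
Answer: 471955576025/300363 ≈ 1.5713e+6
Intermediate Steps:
G = -1141 (G = -1156 + 15 = -1141)
(G + 2012)*(1/((2224 - 102)*(-1313 + y) + C) + 44*41) = (-1141 + 2012)*(1/((2224 - 102)*(-1313 - 528) + 1883) + 44*41) = 871*(1/(2122*(-1841) + 1883) + 1804) = 871*(1/(-3906602 + 1883) + 1804) = 871*(1/(-3904719) + 1804) = 871*(-1/3904719 + 1804) = 871*(7044113075/3904719) = 471955576025/300363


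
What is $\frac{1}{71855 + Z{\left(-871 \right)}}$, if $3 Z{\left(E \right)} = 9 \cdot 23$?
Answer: $\frac{1}{71924} \approx 1.3904 \cdot 10^{-5}$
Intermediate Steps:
$Z{\left(E \right)} = 69$ ($Z{\left(E \right)} = \frac{9 \cdot 23}{3} = \frac{1}{3} \cdot 207 = 69$)
$\frac{1}{71855 + Z{\left(-871 \right)}} = \frac{1}{71855 + 69} = \frac{1}{71924}$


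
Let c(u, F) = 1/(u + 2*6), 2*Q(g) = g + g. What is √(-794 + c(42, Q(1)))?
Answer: 35*I*√210/18 ≈ 28.178*I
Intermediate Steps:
Q(g) = g (Q(g) = (g + g)/2 = (2*g)/2 = g)
c(u, F) = 1/(12 + u) (c(u, F) = 1/(u + 12) = 1/(12 + u))
√(-794 + c(42, Q(1))) = √(-794 + 1/(12 + 42)) = √(-794 + 1/54) = √(-42875/54) = 35*I*√210/18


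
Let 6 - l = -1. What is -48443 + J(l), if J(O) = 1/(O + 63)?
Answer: -3391009/70 ≈ -48443.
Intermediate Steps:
l = 7 (l = 6 - 1*(-1) = 6 + 1 = 7)
J(O) = 1/(63 + O)
-48443 + J(l) = -48443 + 1/(63 + 7) = -48443 + 1/70 = -3391009/70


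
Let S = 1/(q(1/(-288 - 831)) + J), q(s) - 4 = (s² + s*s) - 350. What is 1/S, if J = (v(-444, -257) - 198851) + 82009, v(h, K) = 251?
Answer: -146423950855/1252161 ≈ -1.1694e+5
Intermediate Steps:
q(s) = -346 + 2*s² (q(s) = 4 + ((s² + s*s) - 350) = 4 + ((s² + s²) - 350) = 4 + (2*s² - 350) = 4 + (-350 + 2*s²) = -346 + 2*s²)
J = -116591 (J = (251 - 198851) + 82009 = -198600 + 82009 = -116591)
S = -1252161/146423950855 (S = 1/((-346 + 2*(1/(-288 - 831))²) - 116591) = 1/((-346 + 2*(1/(-1119))²) - 116591) = 1/((-346 + 2*(-1/1119)²) - 116591) = 1/((-346 + 2*(1/1252161)) - 116591) = 1/((-346 + 2/1252161) - 116591) = 1/(-433247704/1252161 - 116591) = 1/(-146423950855/1252161) = -1252161/146423950855 ≈ -8.5516e-6)
1/S = 1/(-1252161/146423950855) = -146423950855/1252161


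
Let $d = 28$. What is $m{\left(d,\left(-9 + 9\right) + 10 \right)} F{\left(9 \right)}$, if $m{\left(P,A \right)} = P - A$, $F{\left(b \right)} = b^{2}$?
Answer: $1458$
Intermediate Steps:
$m{\left(d,\left(-9 + 9\right) + 10 \right)} F{\left(9 \right)} = \left(28 - \left(\left(-9 + 9\right) + 10\right)\right) 9^{2} = \left(28 - \left(0 + 10\right)\right) 81 = \left(28 - 10\right) 81 = 18 \cdot 81 = 1458$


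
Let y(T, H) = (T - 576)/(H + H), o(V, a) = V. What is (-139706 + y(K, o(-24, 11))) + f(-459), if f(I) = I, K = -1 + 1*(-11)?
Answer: -560611/4 ≈ -1.4015e+5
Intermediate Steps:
K = -12 (K = -1 - 11 = -12)
y(T, H) = (-576 + T)/(2*H) (y(T, H) = (-576 + T)/((2*H)) = (-576 + T)*(1/(2*H)) = (-576 + T)/(2*H))
(-139706 + y(K, o(-24, 11))) + f(-459) = (-139706 + (½)*(-576 - 12)/(-24)) - 459 = (-139706 + (½)*(-1/24)*(-588)) - 459 = (-139706 + 49/4) - 459 = -558775/4 - 459 = -560611/4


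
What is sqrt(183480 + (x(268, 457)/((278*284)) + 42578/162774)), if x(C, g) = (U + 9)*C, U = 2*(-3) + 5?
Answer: sqrt(13152347774140645222999)/267736101 ≈ 428.35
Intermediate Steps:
U = -1 (U = -6 + 5 = -1)
x(C, g) = 8*C (x(C, g) = (-1 + 9)*C = 8*C)
sqrt(183480 + (x(268, 457)/((278*284)) + 42578/162774)) = sqrt(183480 + ((8*268)/((278*284)) + 42578/162774)) = sqrt(183480 + (2144/78952 + 42578*(1/162774))) = sqrt(183480 + (2144*(1/78952) + 21289/81387)) = sqrt(183480 + (268/9869 + 21289/81387)) = sqrt(183480 + 231912857/803208303) = sqrt(147372891347297/803208303) = sqrt(13152347774140645222999)/267736101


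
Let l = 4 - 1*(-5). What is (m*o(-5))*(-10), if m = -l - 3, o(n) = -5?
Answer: -600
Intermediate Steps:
l = 9 (l = 4 + 5 = 9)
m = -12 (m = -1*9 - 3 = -9 - 3 = -12)
(m*o(-5))*(-10) = -12*(-5)*(-10) = 60*(-10) = -600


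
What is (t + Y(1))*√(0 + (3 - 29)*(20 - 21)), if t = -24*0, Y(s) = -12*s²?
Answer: -12*√26 ≈ -61.188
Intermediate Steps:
t = 0
(t + Y(1))*√(0 + (3 - 29)*(20 - 21)) = (0 - 12*1²)*√(0 + (3 - 29)*(20 - 21)) = (0 - 12*1)*√(0 - 26*(-1)) = (0 - 12)*√(0 + 26) = -12*√26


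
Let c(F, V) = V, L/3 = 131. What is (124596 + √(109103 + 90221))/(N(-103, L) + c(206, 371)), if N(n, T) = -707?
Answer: -10383/28 - √49831/168 ≈ -372.15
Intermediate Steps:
L = 393 (L = 3*131 = 393)
(124596 + √(109103 + 90221))/(N(-103, L) + c(206, 371)) = (124596 + √(109103 + 90221))/(-707 + 371) = (124596 + √199324)/(-336) = (124596 + 2*√49831)*(-1/336) = -10383/28 - √49831/168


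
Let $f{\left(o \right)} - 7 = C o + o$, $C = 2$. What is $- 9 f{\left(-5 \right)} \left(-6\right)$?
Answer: $-432$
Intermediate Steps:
$f{\left(o \right)} = 7 + 3 o$ ($f{\left(o \right)} = 7 + \left(2 o + o\right) = 7 + 3 o$)
$- 9 f{\left(-5 \right)} \left(-6\right) = - 9 \left(7 + 3 \left(-5\right)\right) \left(-6\right) = - 9 \left(7 - 15\right) \left(-6\right) = \left(-9\right) \left(-8\right) \left(-6\right) = 72 \left(-6\right) = -432$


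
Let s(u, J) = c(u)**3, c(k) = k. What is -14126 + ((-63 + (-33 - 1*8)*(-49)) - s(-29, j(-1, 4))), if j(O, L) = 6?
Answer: 12209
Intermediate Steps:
s(u, J) = u**3
-14126 + ((-63 + (-33 - 1*8)*(-49)) - s(-29, j(-1, 4))) = -14126 + ((-63 + (-33 - 1*8)*(-49)) - 1*(-29)**3) = -14126 + ((-63 + (-33 - 8)*(-49)) - 1*(-24389)) = -14126 + ((-63 - 41*(-49)) + 24389) = -14126 + ((-63 + 2009) + 24389) = -14126 + (1946 + 24389) = -14126 + 26335 = 12209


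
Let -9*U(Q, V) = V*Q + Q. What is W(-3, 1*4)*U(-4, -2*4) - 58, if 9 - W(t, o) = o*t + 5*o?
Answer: -550/9 ≈ -61.111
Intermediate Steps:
W(t, o) = 9 - 5*o - o*t (W(t, o) = 9 - (o*t + 5*o) = 9 - (5*o + o*t) = 9 + (-5*o - o*t) = 9 - 5*o - o*t)
U(Q, V) = -Q/9 - Q*V/9 (U(Q, V) = -(V*Q + Q)/9 = -(Q*V + Q)/9 = -(Q + Q*V)/9 = -Q/9 - Q*V/9)
W(-3, 1*4)*U(-4, -2*4) - 58 = (9 - 5*4 - 1*1*4*(-3))*(-1/9*(-4)*(1 - 2*4)) - 58 = (9 - 5*4 - 1*4*(-3))*(-1/9*(-4)*(1 - 8)) - 58 = (9 - 20 + 12)*(-1/9*(-4)*(-7)) - 58 = 1*(-28/9) - 58 = -28/9 - 58 = -550/9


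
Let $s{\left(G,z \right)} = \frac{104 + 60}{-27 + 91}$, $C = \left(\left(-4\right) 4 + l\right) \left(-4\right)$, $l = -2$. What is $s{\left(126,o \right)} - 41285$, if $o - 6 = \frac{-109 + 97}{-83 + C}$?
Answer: $- \frac{660519}{16} \approx -41282.0$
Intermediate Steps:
$C = 72$ ($C = \left(\left(-4\right) 4 - 2\right) \left(-4\right) = \left(-16 - 2\right) \left(-4\right) = \left(-18\right) \left(-4\right) = 72$)
$o = \frac{78}{11}$ ($o = 6 + \frac{-109 + 97}{-83 + 72} = 6 - \frac{12}{-11} = 6 - - \frac{12}{11} = 6 + \frac{12}{11} = \frac{78}{11} \approx 7.0909$)
$s{\left(G,z \right)} = \frac{41}{16}$ ($s{\left(G,z \right)} = \frac{164}{64} = 164 \cdot \frac{1}{64} = \frac{41}{16}$)
$s{\left(126,o \right)} - 41285 = \frac{41}{16} - 41285 = - \frac{660519}{16}$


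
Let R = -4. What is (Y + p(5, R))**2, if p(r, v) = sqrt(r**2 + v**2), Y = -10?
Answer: (10 - sqrt(41))**2 ≈ 12.938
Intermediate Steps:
(Y + p(5, R))**2 = (-10 + sqrt(5**2 + (-4)**2))**2 = (-10 + sqrt(25 + 16))**2 = (-10 + sqrt(41))**2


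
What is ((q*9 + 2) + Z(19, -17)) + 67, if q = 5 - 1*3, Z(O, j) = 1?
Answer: 88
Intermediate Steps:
q = 2 (q = 5 - 3 = 2)
((q*9 + 2) + Z(19, -17)) + 67 = ((2*9 + 2) + 1) + 67 = ((18 + 2) + 1) + 67 = (20 + 1) + 67 = 21 + 67 = 88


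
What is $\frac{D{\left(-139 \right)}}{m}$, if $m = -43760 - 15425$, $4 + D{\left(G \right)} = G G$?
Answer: $- \frac{19317}{59185} \approx -0.32638$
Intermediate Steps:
$D{\left(G \right)} = -4 + G^{2}$ ($D{\left(G \right)} = -4 + G G = -4 + G^{2}$)
$m = -59185$
$\frac{D{\left(-139 \right)}}{m} = \frac{-4 + \left(-139\right)^{2}}{-59185} = \left(-4 + 19321\right) \left(- \frac{1}{59185}\right) = 19317 \left(- \frac{1}{59185}\right) = - \frac{19317}{59185}$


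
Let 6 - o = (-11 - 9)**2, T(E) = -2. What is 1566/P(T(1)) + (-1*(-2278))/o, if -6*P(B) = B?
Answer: 924367/197 ≈ 4692.2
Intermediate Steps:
P(B) = -B/6
o = -394 (o = 6 - (-11 - 9)**2 = 6 - 1*(-20)**2 = 6 - 1*400 = 6 - 400 = -394)
1566/P(T(1)) + (-1*(-2278))/o = 1566/((-1/6*(-2))) - 1*(-2278)/(-394) = 1566/(1/3) + 2278*(-1/394) = 1566*3 - 1139/197 = 4698 - 1139/197 = 924367/197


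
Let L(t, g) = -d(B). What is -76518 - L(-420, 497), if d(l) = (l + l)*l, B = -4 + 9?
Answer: -76468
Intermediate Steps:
B = 5
d(l) = 2*l**2 (d(l) = (2*l)*l = 2*l**2)
L(t, g) = -50 (L(t, g) = -2*5**2 = -2*25 = -1*50 = -50)
-76518 - L(-420, 497) = -76518 - 1*(-50) = -76518 + 50 = -76468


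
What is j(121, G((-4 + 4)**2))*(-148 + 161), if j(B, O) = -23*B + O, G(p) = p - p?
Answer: -36179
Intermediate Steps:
G(p) = 0
j(B, O) = O - 23*B
j(121, G((-4 + 4)**2))*(-148 + 161) = (0 - 23*121)*(-148 + 161) = (0 - 2783)*13 = -2783*13 = -36179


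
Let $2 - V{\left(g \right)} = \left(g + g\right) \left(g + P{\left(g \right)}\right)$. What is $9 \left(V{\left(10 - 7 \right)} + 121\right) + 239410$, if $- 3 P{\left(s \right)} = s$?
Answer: $240409$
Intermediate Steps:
$P{\left(s \right)} = - \frac{s}{3}$
$V{\left(g \right)} = 2 - \frac{4 g^{2}}{3}$ ($V{\left(g \right)} = 2 - \left(g + g\right) \left(g - \frac{g}{3}\right) = 2 - 2 g \frac{2 g}{3} = 2 - \frac{4 g^{2}}{3}$)
$9 \left(V{\left(10 - 7 \right)} + 121\right) + 239410 = 9 \left(\left(2 - \frac{4 \left(10 - 7\right)^{2}}{3}\right) + 121\right) + 239410 = 9 \left(\left(2 - \frac{4 \cdot 3^{2}}{3}\right) + 121\right) + 239410 = 9 \left(\left(2 - 12\right) + 121\right) + 239410 = 9 \left(-10 + 121\right) + 239410 = 9 \cdot 111 + 239410 = 999 + 239410 = 240409$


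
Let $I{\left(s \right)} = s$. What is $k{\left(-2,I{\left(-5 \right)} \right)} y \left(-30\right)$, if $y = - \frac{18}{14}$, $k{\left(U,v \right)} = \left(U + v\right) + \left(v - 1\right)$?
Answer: $- \frac{3510}{7} \approx -501.43$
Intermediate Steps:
$k{\left(U,v \right)} = -1 + U + 2 v$ ($k{\left(U,v \right)} = \left(U + v\right) + \left(-1 + v\right) = -1 + U + 2 v$)
$y = - \frac{9}{7}$ ($y = \left(-18\right) \frac{1}{14} = - \frac{9}{7} \approx -1.2857$)
$k{\left(-2,I{\left(-5 \right)} \right)} y \left(-30\right) = \left(-1 - 2 + 2 \left(-5\right)\right) \left(- \frac{9}{7}\right) \left(-30\right) = \left(-1 - 2 - 10\right) \left(- \frac{9}{7}\right) \left(-30\right) = \left(-13\right) \left(- \frac{9}{7}\right) \left(-30\right) = \frac{117}{7} \left(-30\right) = - \frac{3510}{7}$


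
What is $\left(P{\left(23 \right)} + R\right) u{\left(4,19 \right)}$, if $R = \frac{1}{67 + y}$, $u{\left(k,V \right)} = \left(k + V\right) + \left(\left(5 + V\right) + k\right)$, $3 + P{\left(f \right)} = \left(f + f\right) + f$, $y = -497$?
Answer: $\frac{1447329}{430} \approx 3365.9$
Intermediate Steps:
$P{\left(f \right)} = -3 + 3 f$ ($P{\left(f \right)} = -3 + \left(\left(f + f\right) + f\right) = -3 + \left(2 f + f\right) = -3 + 3 f$)
$u{\left(k,V \right)} = 5 + 2 V + 2 k$ ($u{\left(k,V \right)} = \left(V + k\right) + \left(5 + V + k\right) = 5 + 2 V + 2 k$)
$R = - \frac{1}{430}$ ($R = \frac{1}{67 - 497} = \frac{1}{-430} = - \frac{1}{430} \approx -0.0023256$)
$\left(P{\left(23 \right)} + R\right) u{\left(4,19 \right)} = \left(\left(-3 + 3 \cdot 23\right) - \frac{1}{430}\right) \left(5 + 2 \cdot 19 + 2 \cdot 4\right) = \left(\left(-3 + 69\right) - \frac{1}{430}\right) \left(5 + 38 + 8\right) = \left(66 - \frac{1}{430}\right) 51 = \frac{28379}{430} \cdot 51 = \frac{1447329}{430}$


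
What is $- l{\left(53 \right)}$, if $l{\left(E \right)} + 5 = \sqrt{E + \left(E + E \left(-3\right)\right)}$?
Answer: $5 - i \sqrt{53} \approx 5.0 - 7.2801 i$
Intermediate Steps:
$l{\left(E \right)} = -5 + \sqrt{- E}$ ($l{\left(E \right)} = -5 + \sqrt{E + \left(E + E \left(-3\right)\right)} = -5 + \sqrt{E + \left(E - 3 E\right)} = -5 + \sqrt{E - 2 E} = -5 + \sqrt{- E}$)
$- l{\left(53 \right)} = - (-5 + \sqrt{\left(-1\right) 53}) = - (-5 + \sqrt{-53}) = - (-5 + i \sqrt{53}) = 5 - i \sqrt{53}$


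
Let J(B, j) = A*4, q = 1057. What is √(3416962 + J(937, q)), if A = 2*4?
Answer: 3*√379666 ≈ 1848.5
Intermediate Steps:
A = 8
J(B, j) = 32 (J(B, j) = 8*4 = 32)
√(3416962 + J(937, q)) = √(3416962 + 32) = √3416994 = 3*√379666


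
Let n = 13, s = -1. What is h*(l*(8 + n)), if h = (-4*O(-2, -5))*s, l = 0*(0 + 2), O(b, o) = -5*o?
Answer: 0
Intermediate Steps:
l = 0 (l = 0*2 = 0)
h = 100 (h = -(-20)*(-5)*(-1) = -4*25*(-1) = -100*(-1) = 100)
h*(l*(8 + n)) = 100*(0*(8 + 13)) = 100*(0*21) = 100*0 = 0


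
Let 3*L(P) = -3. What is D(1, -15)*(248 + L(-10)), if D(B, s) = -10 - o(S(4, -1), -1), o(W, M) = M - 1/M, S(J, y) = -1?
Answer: -2470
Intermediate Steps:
L(P) = -1 (L(P) = (⅓)*(-3) = -1)
D(B, s) = -10 (D(B, s) = -10 - (-1 - 1/(-1)) = -10 - (-1 - 1*(-1)) = -10 - (-1 + 1) = -10 - 1*0 = -10 + 0 = -10)
D(1, -15)*(248 + L(-10)) = -10*(248 - 1) = -10*247 = -2470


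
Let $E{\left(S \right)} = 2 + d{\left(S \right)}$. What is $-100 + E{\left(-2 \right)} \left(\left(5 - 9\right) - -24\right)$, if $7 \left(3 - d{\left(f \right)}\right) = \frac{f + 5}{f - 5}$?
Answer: $\frac{60}{49} \approx 1.2245$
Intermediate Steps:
$d{\left(f \right)} = 3 - \frac{5 + f}{7 \left(-5 + f\right)}$ ($d{\left(f \right)} = 3 - \frac{\left(f + 5\right) \frac{1}{f - 5}}{7} = 3 - \frac{\left(5 + f\right) \frac{1}{-5 + f}}{7} = 3 - \frac{\frac{1}{-5 + f} \left(5 + f\right)}{7} = 3 - \frac{5 + f}{7 \left(-5 + f\right)}$)
$E{\left(S \right)} = 2 + \frac{10 \left(-11 + 2 S\right)}{7 \left(-5 + S\right)}$
$-100 + E{\left(-2 \right)} \left(\left(5 - 9\right) - -24\right) = -100 + \frac{2 \left(-90 + 17 \left(-2\right)\right)}{7 \left(-5 - 2\right)} \left(\left(5 - 9\right) - -24\right) = -100 + \frac{2 \left(-90 - 34\right)}{7 \left(-7\right)} \left(\left(5 - 9\right) + 24\right) = -100 + \frac{2}{7} \left(- \frac{1}{7}\right) \left(-124\right) \left(-4 + 24\right) = -100 + \frac{248}{49} \cdot 20 = -100 + \frac{4960}{49} = \frac{60}{49}$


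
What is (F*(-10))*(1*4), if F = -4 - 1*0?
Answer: 160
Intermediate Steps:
F = -4 (F = -4 + 0 = -4)
(F*(-10))*(1*4) = (-4*(-10))*(1*4) = 40*4 = 160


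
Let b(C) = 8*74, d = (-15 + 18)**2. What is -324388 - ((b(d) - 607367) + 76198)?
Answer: 206189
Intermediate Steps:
d = 9 (d = 3**2 = 9)
b(C) = 592
-324388 - ((b(d) - 607367) + 76198) = -324388 - ((592 - 607367) + 76198) = -324388 - (-606775 + 76198) = -324388 - 1*(-530577) = -324388 + 530577 = 206189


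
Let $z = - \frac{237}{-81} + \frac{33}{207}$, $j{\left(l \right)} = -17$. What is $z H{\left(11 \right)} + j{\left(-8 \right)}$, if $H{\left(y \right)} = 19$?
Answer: $\frac{25847}{621} \approx 41.622$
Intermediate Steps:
$z = \frac{1916}{621}$ ($z = \left(-237\right) \left(- \frac{1}{81}\right) + 33 \cdot \frac{1}{207} = \frac{79}{27} + \frac{11}{69} = \frac{1916}{621} \approx 3.0853$)
$z H{\left(11 \right)} + j{\left(-8 \right)} = \frac{1916}{621} \cdot 19 - 17 = \frac{36404}{621} - 17 = \frac{25847}{621}$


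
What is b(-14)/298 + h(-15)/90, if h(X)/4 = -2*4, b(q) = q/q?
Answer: -4723/13410 ≈ -0.35220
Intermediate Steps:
b(q) = 1
h(X) = -32 (h(X) = 4*(-2*4) = 4*(-8) = -32)
b(-14)/298 + h(-15)/90 = 1/298 - 32/90 = 1*(1/298) - 32*1/90 = 1/298 - 16/45 = -4723/13410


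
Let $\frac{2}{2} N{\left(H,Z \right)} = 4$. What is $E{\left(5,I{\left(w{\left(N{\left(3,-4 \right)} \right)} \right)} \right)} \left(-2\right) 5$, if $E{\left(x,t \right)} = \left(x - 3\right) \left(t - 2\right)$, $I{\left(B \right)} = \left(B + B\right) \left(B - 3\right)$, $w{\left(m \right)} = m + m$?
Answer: $-1560$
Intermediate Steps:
$N{\left(H,Z \right)} = 4$
$w{\left(m \right)} = 2 m$
$I{\left(B \right)} = 2 B \left(-3 + B\right)$
$E{\left(x,t \right)} = \left(-3 + x\right) \left(-2 + t\right)$
$E{\left(5,I{\left(w{\left(N{\left(3,-4 \right)} \right)} \right)} \right)} \left(-2\right) 5 = \left(6 - 3 \cdot 2 \cdot 2 \cdot 4 \left(-3 + 2 \cdot 4\right) - 10 + 2 \cdot 2 \cdot 4 \left(-3 + 2 \cdot 4\right) 5\right) \left(-2\right) 5 = \left(6 - 3 \cdot 2 \cdot 8 \left(-3 + 8\right) - 10 + 2 \cdot 8 \left(-3 + 8\right) 5\right) \left(-2\right) 5 = \left(6 - 3 \cdot 2 \cdot 8 \cdot 5 - 10 + 2 \cdot 8 \cdot 5 \cdot 5\right) \left(-2\right) 5 = \left(6 - 240 - 10 + 80 \cdot 5\right) \left(-2\right) 5 = \left(6 - 240 - 10 + 400\right) \left(-2\right) 5 = 156 \left(-2\right) 5 = \left(-312\right) 5 = -1560$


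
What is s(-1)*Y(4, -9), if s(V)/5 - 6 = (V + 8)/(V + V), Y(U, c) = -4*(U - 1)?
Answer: -150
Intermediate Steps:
Y(U, c) = 4 - 4*U (Y(U, c) = -4*(-1 + U) = 4 - 4*U)
s(V) = 30 + 5*(8 + V)/(2*V) (s(V) = 30 + 5*((V + 8)/(V + V)) = 30 + 5*((8 + V)/((2*V))) = 30 + 5*((8 + V)*(1/(2*V))) = 30 + 5*((8 + V)/(2*V)) = 30 + 5*(8 + V)/(2*V))
s(-1)*Y(4, -9) = (65/2 + 20/(-1))*(4 - 4*4) = (65/2 + 20*(-1))*(4 - 16) = (65/2 - 20)*(-12) = (25/2)*(-12) = -150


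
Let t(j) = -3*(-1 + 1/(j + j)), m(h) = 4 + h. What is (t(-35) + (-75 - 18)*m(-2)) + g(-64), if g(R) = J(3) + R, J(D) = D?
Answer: -17077/70 ≈ -243.96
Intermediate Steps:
t(j) = 3 - 3/(2*j) (t(j) = -3*(-1 + 1/(2*j)) = 3 - 3/(2*j))
g(R) = 3 + R
(t(-35) + (-75 - 18)*m(-2)) + g(-64) = ((3 - 3/2/(-35)) + (-75 - 18)*(4 - 2)) + (3 - 64) = ((3 - 3/2*(-1/35)) - 93*2) - 61 = ((3 + 3/70) - 186) - 61 = (213/70 - 186) - 61 = -12807/70 - 61 = -17077/70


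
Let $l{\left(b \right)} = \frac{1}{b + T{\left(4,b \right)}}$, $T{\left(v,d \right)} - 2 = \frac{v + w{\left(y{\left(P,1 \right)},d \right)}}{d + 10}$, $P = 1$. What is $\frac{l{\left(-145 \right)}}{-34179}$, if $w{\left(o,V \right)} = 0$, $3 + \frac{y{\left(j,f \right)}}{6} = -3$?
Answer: $\frac{45}{219987437} \approx 2.0456 \cdot 10^{-7}$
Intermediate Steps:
$y{\left(j,f \right)} = -36$ ($y{\left(j,f \right)} = -18 + 6 \left(-3\right) = -18 - 18 = -36$)
$T{\left(v,d \right)} = 2 + \frac{v}{10 + d}$ ($T{\left(v,d \right)} = 2 + \frac{v + 0}{d + 10} = 2 + \frac{v}{10 + d}$)
$l{\left(b \right)} = \frac{1}{b + \frac{24 + 2 b}{10 + b}}$ ($l{\left(b \right)} = \frac{1}{b + \frac{20 + 4 + 2 b}{10 + b}} = \frac{1}{b + \frac{24 + 2 b}{10 + b}}$)
$\frac{l{\left(-145 \right)}}{-34179} = \frac{\frac{1}{24 + \left(-145\right)^{2} + 12 \left(-145\right)} \left(10 - 145\right)}{-34179} = \frac{1}{24 + 21025 - 1740} \left(-135\right) \left(- \frac{1}{34179}\right) = \frac{1}{19309} \left(-135\right) \left(- \frac{1}{34179}\right) = \left(- \frac{135}{19309}\right) \left(- \frac{1}{34179}\right) = \frac{45}{219987437}$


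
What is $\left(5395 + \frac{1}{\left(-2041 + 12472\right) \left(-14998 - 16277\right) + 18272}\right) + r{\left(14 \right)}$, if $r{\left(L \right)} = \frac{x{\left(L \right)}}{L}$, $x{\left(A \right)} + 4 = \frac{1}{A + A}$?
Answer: $\frac{689848396845045}{127874811176} \approx 5394.7$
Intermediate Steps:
$x{\left(A \right)} = -4 + \frac{1}{2 A}$ ($x{\left(A \right)} = -4 + \frac{1}{A + A} = -4 + \frac{1}{2 A}$)
$r{\left(L \right)} = \frac{-4 + \frac{1}{2 L}}{L}$
$\left(5395 + \frac{1}{\left(-2041 + 12472\right) \left(-14998 - 16277\right) + 18272}\right) + r{\left(14 \right)} = \left(5395 + \frac{1}{\left(-2041 + 12472\right) \left(-14998 - 16277\right) + 18272}\right) + \frac{1 - 112}{2 \cdot 196} = \left(5395 + \frac{1}{10431 \left(-31275\right) + 18272}\right) + \frac{1}{2} \cdot \frac{1}{196} \left(1 - 112\right) = \left(5395 + \frac{1}{-326229525 + 18272}\right) + \frac{1}{2} \cdot \frac{1}{196} \left(-111\right) = \left(5395 + \frac{1}{-326211253}\right) - \frac{111}{392} = \left(5395 - \frac{1}{326211253}\right) - \frac{111}{392} = \frac{1759909709934}{326211253} - \frac{111}{392} = \frac{689848396845045}{127874811176}$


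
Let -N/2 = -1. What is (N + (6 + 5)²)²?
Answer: 15129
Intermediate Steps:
N = 2 (N = -2*(-1) = 2)
(N + (6 + 5)²)² = (2 + (6 + 5)²)² = (2 + 11²)² = (2 + 121)² = 123² = 15129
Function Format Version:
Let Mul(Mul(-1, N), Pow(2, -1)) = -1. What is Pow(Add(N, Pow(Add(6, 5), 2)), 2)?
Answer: 15129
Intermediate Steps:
N = 2 (N = Mul(-2, -1) = 2)
Pow(Add(N, Pow(Add(6, 5), 2)), 2) = Pow(Add(2, Pow(Add(6, 5), 2)), 2) = Pow(Add(2, Pow(11, 2)), 2) = Pow(Add(2, 121), 2) = Pow(123, 2) = 15129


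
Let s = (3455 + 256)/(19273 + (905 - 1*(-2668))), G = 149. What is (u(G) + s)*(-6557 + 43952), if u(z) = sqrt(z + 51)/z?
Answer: 138772845/22846 + 373950*sqrt(2)/149 ≈ 9623.6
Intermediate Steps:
u(z) = sqrt(51 + z)/z
s = 3711/22846 (s = 3711/(19273 + (905 + 2668)) = 3711/(19273 + 3573) = 3711/22846 ≈ 0.16244)
(u(G) + s)*(-6557 + 43952) = (sqrt(51 + 149)/149 + 3711/22846)*(-6557 + 43952) = (sqrt(200)/149 + 3711/22846)*37395 = ((10*sqrt(2))/149 + 3711/22846)*37395 = (10*sqrt(2)/149 + 3711/22846)*37395 = (3711/22846 + 10*sqrt(2)/149)*37395 = 138772845/22846 + 373950*sqrt(2)/149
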